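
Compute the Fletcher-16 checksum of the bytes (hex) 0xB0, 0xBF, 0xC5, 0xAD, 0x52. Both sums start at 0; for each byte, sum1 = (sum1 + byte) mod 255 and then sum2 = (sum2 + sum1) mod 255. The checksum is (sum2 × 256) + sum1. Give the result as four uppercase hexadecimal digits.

7136

Running sums (mod 255):
  after byte 0 (0xB0): sum1=176, sum2=176
  after byte 1 (0xBF): sum1=112, sum2=33
  after byte 2 (0xC5): sum1=54, sum2=87
  after byte 3 (0xAD): sum1=227, sum2=59
  after byte 4 (0x52): sum1=54, sum2=113
Checksum = sum2·256 + sum1 = 113·256 + 54 = 28982 = 0x7136.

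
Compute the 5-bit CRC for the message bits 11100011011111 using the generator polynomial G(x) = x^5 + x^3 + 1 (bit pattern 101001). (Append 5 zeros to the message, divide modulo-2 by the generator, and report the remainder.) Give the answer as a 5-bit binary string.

Append 5 zeros: 1110001101111100000. Divide by 101001 (XOR where the leading bit is 1):
  pos 0: 111000 XOR 101001 = 010001
  pos 1: 100011 XOR 101001 = 001010
  pos 3: 101010 XOR 101001 = 000011
  pos 7: 111111 XOR 101001 = 010110
  pos 8: 101101 XOR 101001 = 000100
  pos 11: 100000 XOR 101001 = 001001
  pos 13: 100100 XOR 101001 = 001101
Remainder (last 5 bits) = 01101. This is the CRC / FCS.

01101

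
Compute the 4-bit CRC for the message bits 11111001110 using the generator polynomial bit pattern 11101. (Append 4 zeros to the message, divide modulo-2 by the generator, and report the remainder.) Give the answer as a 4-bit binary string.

Append 4 zeros: 111110011100000. Divide by 11101 (XOR where the leading bit is 1):
  pos 0: 11111 XOR 11101 = 00010
  pos 3: 10001 XOR 11101 = 01100
  pos 4: 11001 XOR 11101 = 00100
  pos 6: 10010 XOR 11101 = 01111
  pos 7: 11110 XOR 11101 = 00011
  pos 10: 11000 XOR 11101 = 00101
Remainder (last 4 bits) = 0101. This is the CRC / FCS.

0101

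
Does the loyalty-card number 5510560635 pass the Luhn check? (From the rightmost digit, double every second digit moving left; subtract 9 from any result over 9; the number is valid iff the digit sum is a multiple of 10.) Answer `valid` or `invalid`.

invalid

From the right, keep odd positions and double even positions (subtract 9 from any doubled value over 9):
  doubled (positions 2,4,...): 6 0 1 2 1 → sum 10
  kept (positions 1,3,...): 5 6 6 0 5 → sum 22
Total = 32.
32 mod 10 = 2, so the number is invalid.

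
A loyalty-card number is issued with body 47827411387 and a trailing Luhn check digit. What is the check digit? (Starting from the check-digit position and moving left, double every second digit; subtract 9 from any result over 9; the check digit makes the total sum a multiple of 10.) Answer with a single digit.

5

Partial digits right→left: 7 8 3 1 1 4 7 2 8 7 4
Double every second digit counting from the check-digit position (so the 1st, 3rd, 5th, ... of the partial from the right).
  doubled (with −9 where >9): 5 6 2 5 7 8 → sum 33
  kept as-is: 8 1 4 2 7 → sum 22
Total = 33 + 22 = 55.
Check digit = (10 − (55 mod 10)) mod 10 = 5.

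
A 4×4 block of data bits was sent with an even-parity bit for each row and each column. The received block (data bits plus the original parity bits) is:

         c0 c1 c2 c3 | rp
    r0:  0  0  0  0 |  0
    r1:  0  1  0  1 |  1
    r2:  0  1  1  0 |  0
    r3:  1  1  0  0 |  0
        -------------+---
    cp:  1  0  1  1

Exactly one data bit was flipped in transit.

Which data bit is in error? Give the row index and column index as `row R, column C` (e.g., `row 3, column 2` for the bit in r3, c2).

row 1, column 1

Recompute each row's even parity and compare to rp:
  r0: data parity 0, sent rp 0 → ok
  r1: data parity 0, sent rp 1 → mismatch
  r2: data parity 0, sent rp 0 → ok
  r3: data parity 0, sent rp 0 → ok
Recompute each column's even parity and compare to cp:
  c0: data parity 1, sent cp 1 → ok
  c1: data parity 1, sent cp 0 → mismatch
  c2: data parity 1, sent cp 1 → ok
  c3: data parity 1, sent cp 1 → ok
Exactly one row (r1) and one column (c1) fail → the flipped bit is at their intersection.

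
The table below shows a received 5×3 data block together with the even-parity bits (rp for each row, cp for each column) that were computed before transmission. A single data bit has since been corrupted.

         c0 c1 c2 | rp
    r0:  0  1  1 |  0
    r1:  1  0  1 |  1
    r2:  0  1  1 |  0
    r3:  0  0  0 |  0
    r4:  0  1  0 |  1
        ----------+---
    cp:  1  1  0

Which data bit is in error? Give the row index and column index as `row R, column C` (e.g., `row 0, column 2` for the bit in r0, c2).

Recompute each row's even parity and compare to rp:
  r0: data parity 0, sent rp 0 → ok
  r1: data parity 0, sent rp 1 → mismatch
  r2: data parity 0, sent rp 0 → ok
  r3: data parity 0, sent rp 0 → ok
  r4: data parity 1, sent rp 1 → ok
Recompute each column's even parity and compare to cp:
  c0: data parity 1, sent cp 1 → ok
  c1: data parity 1, sent cp 1 → ok
  c2: data parity 1, sent cp 0 → mismatch
Exactly one row (r1) and one column (c2) fail → the flipped bit is at their intersection.

row 1, column 2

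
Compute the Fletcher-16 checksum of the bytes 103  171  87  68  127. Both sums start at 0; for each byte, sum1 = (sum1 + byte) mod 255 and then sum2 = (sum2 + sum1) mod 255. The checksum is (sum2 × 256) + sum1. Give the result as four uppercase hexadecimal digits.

Running sums (mod 255):
  after byte 0 (103): sum1=103, sum2=103
  after byte 1 (171): sum1=19, sum2=122
  after byte 2 (87): sum1=106, sum2=228
  after byte 3 (68): sum1=174, sum2=147
  after byte 4 (127): sum1=46, sum2=193
Checksum = sum2·256 + sum1 = 193·256 + 46 = 49454 = 0xC12E.

C12E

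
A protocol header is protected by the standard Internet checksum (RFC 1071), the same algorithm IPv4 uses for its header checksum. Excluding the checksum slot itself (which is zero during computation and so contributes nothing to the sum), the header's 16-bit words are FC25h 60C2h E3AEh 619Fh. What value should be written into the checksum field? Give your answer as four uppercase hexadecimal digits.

One's-complement addition (fold any carry out of bit 15 back into bit 0):
  0xFC25 + 0x60C2 = 0x15CE7 → wrap carry → 0x5CE8
  0x5CE8 + 0xE3AE = 0x14096 → wrap carry → 0x4097
  0x4097 + 0x619F = 0x0A236
One's-complement sum = 0xA236.
Checksum = ~0xA236 & 0xFFFF = 0x5DC9.

5DC9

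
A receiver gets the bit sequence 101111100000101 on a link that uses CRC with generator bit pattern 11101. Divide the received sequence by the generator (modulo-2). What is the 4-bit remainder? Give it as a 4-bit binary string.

0000

Modulo-2 division of 101111100000101 by 11101:
  pos 0: 10111 XOR 11101 = 01010
  pos 1: 10101 XOR 11101 = 01000
  pos 2: 10001 XOR 11101 = 01100
  pos 3: 11000 XOR 11101 = 00101
  pos 5: 10100 XOR 11101 = 01001
  pos 6: 10010 XOR 11101 = 01111
  pos 7: 11110 XOR 11101 = 00011
  pos 10: 11101 XOR 11101 = 00000
Remainder = 0000 (zero — the frame passes the CRC check).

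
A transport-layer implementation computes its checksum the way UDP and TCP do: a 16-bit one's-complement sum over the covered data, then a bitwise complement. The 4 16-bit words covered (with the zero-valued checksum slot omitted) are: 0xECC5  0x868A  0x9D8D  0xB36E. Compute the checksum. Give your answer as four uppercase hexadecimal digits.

3BB3

One's-complement addition (fold any carry out of bit 15 back into bit 0):
  0xECC5 + 0x868A = 0x1734F → wrap carry → 0x7350
  0x7350 + 0x9D8D = 0x110DD → wrap carry → 0x10DE
  0x10DE + 0xB36E = 0x0C44C
One's-complement sum = 0xC44C.
Checksum = ~0xC44C & 0xFFFF = 0x3BB3.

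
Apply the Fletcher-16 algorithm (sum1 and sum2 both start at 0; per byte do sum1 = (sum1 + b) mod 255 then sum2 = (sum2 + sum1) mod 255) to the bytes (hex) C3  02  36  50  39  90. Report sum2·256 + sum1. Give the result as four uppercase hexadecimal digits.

6D16

Running sums (mod 255):
  after byte 0 (C3): sum1=195, sum2=195
  after byte 1 (02): sum1=197, sum2=137
  after byte 2 (36): sum1=251, sum2=133
  after byte 3 (50): sum1=76, sum2=209
  after byte 4 (39): sum1=133, sum2=87
  after byte 5 (90): sum1=22, sum2=109
Checksum = sum2·256 + sum1 = 109·256 + 22 = 27926 = 0x6D16.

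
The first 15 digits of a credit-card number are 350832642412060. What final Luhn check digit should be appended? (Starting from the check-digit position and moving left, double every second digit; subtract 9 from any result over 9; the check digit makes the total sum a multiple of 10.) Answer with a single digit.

Partial digits right→left: 0 6 0 2 1 4 2 4 6 2 3 8 0 5 3
Double every second digit counting from the check-digit position (so the 1st, 3rd, 5th, ... of the partial from the right).
  doubled (with −9 where >9): 0 0 2 4 3 6 0 6 → sum 21
  kept as-is: 6 2 4 4 2 8 5 → sum 31
Total = 21 + 31 = 52.
Check digit = (10 − (52 mod 10)) mod 10 = 8.

8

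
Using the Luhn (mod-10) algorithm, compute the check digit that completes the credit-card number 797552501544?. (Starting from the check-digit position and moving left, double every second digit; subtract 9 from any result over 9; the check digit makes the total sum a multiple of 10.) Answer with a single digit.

8

Partial digits right→left: 4 4 5 1 0 5 2 5 5 7 9 7
Double every second digit counting from the check-digit position (so the 1st, 3rd, 5th, ... of the partial from the right).
  doubled (with −9 where >9): 8 1 0 4 1 9 → sum 23
  kept as-is: 4 1 5 5 7 7 → sum 29
Total = 23 + 29 = 52.
Check digit = (10 − (52 mod 10)) mod 10 = 8.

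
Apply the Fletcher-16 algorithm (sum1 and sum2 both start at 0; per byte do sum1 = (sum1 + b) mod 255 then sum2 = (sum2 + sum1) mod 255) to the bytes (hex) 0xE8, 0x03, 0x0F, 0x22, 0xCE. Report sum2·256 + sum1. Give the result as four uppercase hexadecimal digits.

D8EB

Running sums (mod 255):
  after byte 0 (0xE8): sum1=232, sum2=232
  after byte 1 (0x03): sum1=235, sum2=212
  after byte 2 (0x0F): sum1=250, sum2=207
  after byte 3 (0x22): sum1=29, sum2=236
  after byte 4 (0xCE): sum1=235, sum2=216
Checksum = sum2·256 + sum1 = 216·256 + 235 = 55531 = 0xD8EB.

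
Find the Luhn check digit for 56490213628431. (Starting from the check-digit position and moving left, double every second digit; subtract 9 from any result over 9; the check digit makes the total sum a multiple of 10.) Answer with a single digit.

7

Partial digits right→left: 1 3 4 8 2 6 3 1 2 0 9 4 6 5
Double every second digit counting from the check-digit position (so the 1st, 3rd, 5th, ... of the partial from the right).
  doubled (with −9 where >9): 2 8 4 6 4 9 3 → sum 36
  kept as-is: 3 8 6 1 0 4 5 → sum 27
Total = 36 + 27 = 63.
Check digit = (10 − (63 mod 10)) mod 10 = 7.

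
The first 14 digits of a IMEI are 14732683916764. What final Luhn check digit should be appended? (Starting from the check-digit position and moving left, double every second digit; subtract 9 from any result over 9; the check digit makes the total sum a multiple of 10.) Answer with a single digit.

Partial digits right→left: 4 6 7 6 1 9 3 8 6 2 3 7 4 1
Double every second digit counting from the check-digit position (so the 1st, 3rd, 5th, ... of the partial from the right).
  doubled (with −9 where >9): 8 5 2 6 3 6 8 → sum 38
  kept as-is: 6 6 9 8 2 7 1 → sum 39
Total = 38 + 39 = 77.
Check digit = (10 − (77 mod 10)) mod 10 = 3.

3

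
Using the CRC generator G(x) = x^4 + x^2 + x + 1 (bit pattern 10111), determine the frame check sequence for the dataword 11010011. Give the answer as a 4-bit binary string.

Append 4 zeros: 110100110000. Divide by 10111 (XOR where the leading bit is 1):
  pos 0: 11010 XOR 10111 = 01101
  pos 1: 11010 XOR 10111 = 01101
  pos 2: 11011 XOR 10111 = 01100
  pos 3: 11001 XOR 10111 = 01110
  pos 4: 11100 XOR 10111 = 01011
  pos 5: 10110 XOR 10111 = 00001
Remainder (last 4 bits) = 0100. This is the CRC / FCS.

0100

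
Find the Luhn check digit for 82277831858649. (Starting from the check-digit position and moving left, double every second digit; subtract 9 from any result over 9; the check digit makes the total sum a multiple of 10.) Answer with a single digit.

9

Partial digits right→left: 9 4 6 8 5 8 1 3 8 7 7 2 2 8
Double every second digit counting from the check-digit position (so the 1st, 3rd, 5th, ... of the partial from the right).
  doubled (with −9 where >9): 9 3 1 2 7 5 4 → sum 31
  kept as-is: 4 8 8 3 7 2 8 → sum 40
Total = 31 + 40 = 71.
Check digit = (10 − (71 mod 10)) mod 10 = 9.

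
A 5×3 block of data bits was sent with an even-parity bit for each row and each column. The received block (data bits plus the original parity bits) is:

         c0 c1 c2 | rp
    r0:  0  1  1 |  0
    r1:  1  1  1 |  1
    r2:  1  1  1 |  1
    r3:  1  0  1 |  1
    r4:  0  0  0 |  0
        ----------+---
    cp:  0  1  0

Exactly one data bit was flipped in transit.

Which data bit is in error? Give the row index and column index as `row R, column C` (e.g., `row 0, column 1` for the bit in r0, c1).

row 3, column 0

Recompute each row's even parity and compare to rp:
  r0: data parity 0, sent rp 0 → ok
  r1: data parity 1, sent rp 1 → ok
  r2: data parity 1, sent rp 1 → ok
  r3: data parity 0, sent rp 1 → mismatch
  r4: data parity 0, sent rp 0 → ok
Recompute each column's even parity and compare to cp:
  c0: data parity 1, sent cp 0 → mismatch
  c1: data parity 1, sent cp 1 → ok
  c2: data parity 0, sent cp 0 → ok
Exactly one row (r3) and one column (c0) fail → the flipped bit is at their intersection.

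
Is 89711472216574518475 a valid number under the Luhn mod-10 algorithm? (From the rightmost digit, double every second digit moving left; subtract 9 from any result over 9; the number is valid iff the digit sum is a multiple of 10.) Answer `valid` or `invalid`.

From the right, keep odd positions and double even positions (subtract 9 from any doubled value over 9):
  doubled (positions 2,4,...): 5 7 1 5 3 4 5 2 5 7 → sum 44
  kept (positions 1,3,...): 5 4 1 4 5 1 2 4 1 9 → sum 36
Total = 80.
80 mod 10 = 0, so the number is valid.

valid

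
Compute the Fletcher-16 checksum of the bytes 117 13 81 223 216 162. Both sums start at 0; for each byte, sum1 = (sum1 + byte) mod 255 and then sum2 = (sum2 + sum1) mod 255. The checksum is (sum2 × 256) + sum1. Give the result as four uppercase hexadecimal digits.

3B2F

Running sums (mod 255):
  after byte 0 (117): sum1=117, sum2=117
  after byte 1 (13): sum1=130, sum2=247
  after byte 2 (81): sum1=211, sum2=203
  after byte 3 (223): sum1=179, sum2=127
  after byte 4 (216): sum1=140, sum2=12
  after byte 5 (162): sum1=47, sum2=59
Checksum = sum2·256 + sum1 = 59·256 + 47 = 15151 = 0x3B2F.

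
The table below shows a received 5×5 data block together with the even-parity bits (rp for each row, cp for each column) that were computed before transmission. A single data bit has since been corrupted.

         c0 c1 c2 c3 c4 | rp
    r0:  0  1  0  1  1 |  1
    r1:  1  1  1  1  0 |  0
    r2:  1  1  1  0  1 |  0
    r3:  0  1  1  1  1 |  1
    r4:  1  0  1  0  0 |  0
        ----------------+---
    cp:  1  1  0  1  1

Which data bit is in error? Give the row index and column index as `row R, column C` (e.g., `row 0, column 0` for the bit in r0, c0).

Recompute each row's even parity and compare to rp:
  r0: data parity 1, sent rp 1 → ok
  r1: data parity 0, sent rp 0 → ok
  r2: data parity 0, sent rp 0 → ok
  r3: data parity 0, sent rp 1 → mismatch
  r4: data parity 0, sent rp 0 → ok
Recompute each column's even parity and compare to cp:
  c0: data parity 1, sent cp 1 → ok
  c1: data parity 0, sent cp 1 → mismatch
  c2: data parity 0, sent cp 0 → ok
  c3: data parity 1, sent cp 1 → ok
  c4: data parity 1, sent cp 1 → ok
Exactly one row (r3) and one column (c1) fail → the flipped bit is at their intersection.

row 3, column 1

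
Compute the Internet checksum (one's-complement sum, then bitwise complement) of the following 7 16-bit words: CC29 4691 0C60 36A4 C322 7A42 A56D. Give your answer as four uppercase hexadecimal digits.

One's-complement addition (fold any carry out of bit 15 back into bit 0):
  0xCC29 + 0x4691 = 0x112BA → wrap carry → 0x12BB
  0x12BB + 0x0C60 = 0x01F1B
  0x1F1B + 0x36A4 = 0x055BF
  0x55BF + 0xC322 = 0x118E1 → wrap carry → 0x18E2
  0x18E2 + 0x7A42 = 0x09324
  0x9324 + 0xA56D = 0x13891 → wrap carry → 0x3892
One's-complement sum = 0x3892.
Checksum = ~0x3892 & 0xFFFF = 0xC76D.

C76D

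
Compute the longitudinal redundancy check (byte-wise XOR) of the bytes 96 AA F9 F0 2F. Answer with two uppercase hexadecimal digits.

XOR the bytes together:
  start with 0x96
  0x96 ⊕ 0xAA = 0x3C
  0x3C ⊕ 0xF9 = 0xC5
  0xC5 ⊕ 0xF0 = 0x35
  0x35 ⊕ 0x2F = 0x1A

1A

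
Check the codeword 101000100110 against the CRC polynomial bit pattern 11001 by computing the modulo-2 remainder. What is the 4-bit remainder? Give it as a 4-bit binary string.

Modulo-2 division of 101000100110 by 11001:
  pos 0: 10100 XOR 11001 = 01101
  pos 1: 11010 XOR 11001 = 00011
  pos 4: 11100 XOR 11001 = 00101
  pos 6: 10111 XOR 11001 = 01110
  pos 7: 11100 XOR 11001 = 00101
Remainder = 0101 (nonzero — an error is detected).

0101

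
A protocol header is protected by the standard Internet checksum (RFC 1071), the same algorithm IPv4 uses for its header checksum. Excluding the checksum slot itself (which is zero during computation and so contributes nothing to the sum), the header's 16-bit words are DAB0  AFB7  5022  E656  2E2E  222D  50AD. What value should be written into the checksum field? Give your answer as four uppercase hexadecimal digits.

9E15

One's-complement addition (fold any carry out of bit 15 back into bit 0):
  0xDAB0 + 0xAFB7 = 0x18A67 → wrap carry → 0x8A68
  0x8A68 + 0x5022 = 0x0DA8A
  0xDA8A + 0xE656 = 0x1C0E0 → wrap carry → 0xC0E1
  0xC0E1 + 0x2E2E = 0x0EF0F
  0xEF0F + 0x222D = 0x1113C → wrap carry → 0x113D
  0x113D + 0x50AD = 0x061EA
One's-complement sum = 0x61EA.
Checksum = ~0x61EA & 0xFFFF = 0x9E15.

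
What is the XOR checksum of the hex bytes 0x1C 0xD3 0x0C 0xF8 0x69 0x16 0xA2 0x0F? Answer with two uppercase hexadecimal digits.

XOR the bytes together:
  start with 0x1C
  0x1C ⊕ 0xD3 = 0xCF
  0xCF ⊕ 0x0C = 0xC3
  0xC3 ⊕ 0xF8 = 0x3B
  0x3B ⊕ 0x69 = 0x52
  0x52 ⊕ 0x16 = 0x44
  0x44 ⊕ 0xA2 = 0xE6
  0xE6 ⊕ 0x0F = 0xE9

E9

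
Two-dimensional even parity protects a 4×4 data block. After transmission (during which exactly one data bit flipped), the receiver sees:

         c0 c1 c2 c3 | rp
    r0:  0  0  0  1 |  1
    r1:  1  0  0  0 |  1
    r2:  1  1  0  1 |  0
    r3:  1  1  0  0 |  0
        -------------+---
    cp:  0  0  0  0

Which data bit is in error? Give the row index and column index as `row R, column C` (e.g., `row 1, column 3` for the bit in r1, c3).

Recompute each row's even parity and compare to rp:
  r0: data parity 1, sent rp 1 → ok
  r1: data parity 1, sent rp 1 → ok
  r2: data parity 1, sent rp 0 → mismatch
  r3: data parity 0, sent rp 0 → ok
Recompute each column's even parity and compare to cp:
  c0: data parity 1, sent cp 0 → mismatch
  c1: data parity 0, sent cp 0 → ok
  c2: data parity 0, sent cp 0 → ok
  c3: data parity 0, sent cp 0 → ok
Exactly one row (r2) and one column (c0) fail → the flipped bit is at their intersection.

row 2, column 0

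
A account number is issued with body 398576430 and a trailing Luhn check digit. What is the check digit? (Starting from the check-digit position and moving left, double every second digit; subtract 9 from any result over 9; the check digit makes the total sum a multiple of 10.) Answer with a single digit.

1

Partial digits right→left: 0 3 4 6 7 5 8 9 3
Double every second digit counting from the check-digit position (so the 1st, 3rd, 5th, ... of the partial from the right).
  doubled (with −9 where >9): 0 8 5 7 6 → sum 26
  kept as-is: 3 6 5 9 → sum 23
Total = 26 + 23 = 49.
Check digit = (10 − (49 mod 10)) mod 10 = 1.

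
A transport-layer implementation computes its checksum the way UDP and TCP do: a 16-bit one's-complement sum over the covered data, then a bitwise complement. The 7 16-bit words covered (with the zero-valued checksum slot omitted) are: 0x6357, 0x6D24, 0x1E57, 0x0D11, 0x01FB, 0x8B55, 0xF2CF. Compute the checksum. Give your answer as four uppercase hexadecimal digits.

83FB

One's-complement addition (fold any carry out of bit 15 back into bit 0):
  0x6357 + 0x6D24 = 0x0D07B
  0xD07B + 0x1E57 = 0x0EED2
  0xEED2 + 0x0D11 = 0x0FBE3
  0xFBE3 + 0x01FB = 0x0FDDE
  0xFDDE + 0x8B55 = 0x18933 → wrap carry → 0x8934
  0x8934 + 0xF2CF = 0x17C03 → wrap carry → 0x7C04
One's-complement sum = 0x7C04.
Checksum = ~0x7C04 & 0xFFFF = 0x83FB.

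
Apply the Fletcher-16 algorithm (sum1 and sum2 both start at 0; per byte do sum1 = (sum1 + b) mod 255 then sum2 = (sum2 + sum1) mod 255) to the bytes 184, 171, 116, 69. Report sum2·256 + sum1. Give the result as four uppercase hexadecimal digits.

141E

Running sums (mod 255):
  after byte 0 (184): sum1=184, sum2=184
  after byte 1 (171): sum1=100, sum2=29
  after byte 2 (116): sum1=216, sum2=245
  after byte 3 (69): sum1=30, sum2=20
Checksum = sum2·256 + sum1 = 20·256 + 30 = 5150 = 0x141E.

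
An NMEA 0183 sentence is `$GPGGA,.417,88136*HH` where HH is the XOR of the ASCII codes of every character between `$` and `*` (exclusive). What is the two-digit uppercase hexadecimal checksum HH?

7E

XOR the ASCII codes of the payload characters:
  'G' = 0x47 → acc = 0x47
  'P' = 0x50 → acc = 0x17
  'G' = 0x47 → acc = 0x50
  'G' = 0x47 → acc = 0x17
  'A' = 0x41 → acc = 0x56
  ',' = 0x2C → acc = 0x7A
  '.' = 0x2E → acc = 0x54
  '4' = 0x34 → acc = 0x60
  '1' = 0x31 → acc = 0x51
  '7' = 0x37 → acc = 0x66
  ',' = 0x2C → acc = 0x4A
  '8' = 0x38 → acc = 0x72
  '8' = 0x38 → acc = 0x4A
  '1' = 0x31 → acc = 0x7B
  '3' = 0x33 → acc = 0x48
  '6' = 0x36 → acc = 0x7E
Checksum = 0x7E.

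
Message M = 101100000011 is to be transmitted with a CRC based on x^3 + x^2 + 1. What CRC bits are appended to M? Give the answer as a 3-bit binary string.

111

Append 3 zeros: 101100000011000. Divide by 1101 (XOR where the leading bit is 1):
  pos 0: 1011 XOR 1101 = 0110
  pos 1: 1100 XOR 1101 = 0001
  pos 4: 1000 XOR 1101 = 0101
  pos 5: 1010 XOR 1101 = 0111
  pos 6: 1110 XOR 1101 = 0011
  pos 8: 1111 XOR 1101 = 0010
  pos 10: 1000 XOR 1101 = 0101
  pos 11: 1010 XOR 1101 = 0111
Remainder (last 3 bits) = 111. This is the CRC / FCS.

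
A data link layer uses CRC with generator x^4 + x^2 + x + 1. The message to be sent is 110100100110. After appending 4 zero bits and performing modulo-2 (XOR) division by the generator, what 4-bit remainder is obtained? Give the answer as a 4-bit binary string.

Append 4 zeros: 1101001001100000. Divide by 10111 (XOR where the leading bit is 1):
  pos 0: 11010 XOR 10111 = 01101
  pos 1: 11010 XOR 10111 = 01101
  pos 2: 11011 XOR 10111 = 01100
  pos 3: 11000 XOR 10111 = 01111
  pos 4: 11110 XOR 10111 = 01001
  pos 5: 10011 XOR 10111 = 00100
  pos 7: 10010 XOR 10111 = 00101
  pos 9: 10100 XOR 10111 = 00011
Remainder (last 4 bits) = 1100. This is the CRC / FCS.

1100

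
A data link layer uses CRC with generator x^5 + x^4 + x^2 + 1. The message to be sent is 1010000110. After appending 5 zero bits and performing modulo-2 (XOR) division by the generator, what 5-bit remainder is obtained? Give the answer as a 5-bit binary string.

10010

Append 5 zeros: 101000011000000. Divide by 110101 (XOR where the leading bit is 1):
  pos 0: 101000 XOR 110101 = 011101
  pos 1: 111010 XOR 110101 = 001111
  pos 3: 111111 XOR 110101 = 001010
  pos 5: 101000 XOR 110101 = 011101
  pos 6: 111010 XOR 110101 = 001111
  pos 8: 111100 XOR 110101 = 001001
Remainder (last 5 bits) = 10010. This is the CRC / FCS.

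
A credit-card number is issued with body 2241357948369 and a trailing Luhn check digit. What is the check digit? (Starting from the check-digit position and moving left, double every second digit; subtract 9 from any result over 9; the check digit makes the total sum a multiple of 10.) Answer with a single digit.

3

Partial digits right→left: 9 6 3 8 4 9 7 5 3 1 4 2 2
Double every second digit counting from the check-digit position (so the 1st, 3rd, 5th, ... of the partial from the right).
  doubled (with −9 where >9): 9 6 8 5 6 8 4 → sum 46
  kept as-is: 6 8 9 5 1 2 → sum 31
Total = 46 + 31 = 77.
Check digit = (10 − (77 mod 10)) mod 10 = 3.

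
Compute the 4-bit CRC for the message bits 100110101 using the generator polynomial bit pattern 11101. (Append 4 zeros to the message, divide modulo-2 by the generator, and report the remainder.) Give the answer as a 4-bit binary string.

Append 4 zeros: 1001101010000. Divide by 11101 (XOR where the leading bit is 1):
  pos 0: 10011 XOR 11101 = 01110
  pos 1: 11100 XOR 11101 = 00001
  pos 5: 11010 XOR 11101 = 00111
  pos 7: 11100 XOR 11101 = 00001
Remainder (last 4 bits) = 0010. This is the CRC / FCS.

0010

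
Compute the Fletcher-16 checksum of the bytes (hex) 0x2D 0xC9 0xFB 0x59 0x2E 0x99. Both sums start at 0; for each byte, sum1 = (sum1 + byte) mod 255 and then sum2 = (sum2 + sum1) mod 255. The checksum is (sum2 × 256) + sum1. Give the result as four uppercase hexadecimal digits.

F114

Running sums (mod 255):
  after byte 0 (0x2D): sum1=45, sum2=45
  after byte 1 (0xC9): sum1=246, sum2=36
  after byte 2 (0xFB): sum1=242, sum2=23
  after byte 3 (0x59): sum1=76, sum2=99
  after byte 4 (0x2E): sum1=122, sum2=221
  after byte 5 (0x99): sum1=20, sum2=241
Checksum = sum2·256 + sum1 = 241·256 + 20 = 61716 = 0xF114.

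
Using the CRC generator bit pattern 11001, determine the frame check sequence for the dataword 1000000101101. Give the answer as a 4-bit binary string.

0110

Append 4 zeros: 10000001011010000. Divide by 11001 (XOR where the leading bit is 1):
  pos 0: 10000 XOR 11001 = 01001
  pos 1: 10010 XOR 11001 = 01011
  pos 2: 10110 XOR 11001 = 01111
  pos 3: 11111 XOR 11001 = 00110
  pos 5: 11001 XOR 11001 = 00000
  pos 10: 10100 XOR 11001 = 01101
  pos 11: 11010 XOR 11001 = 00011
Remainder (last 4 bits) = 0110. This is the CRC / FCS.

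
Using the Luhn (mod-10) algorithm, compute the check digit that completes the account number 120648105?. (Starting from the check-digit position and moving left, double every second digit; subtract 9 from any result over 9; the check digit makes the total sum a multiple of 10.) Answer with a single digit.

Partial digits right→left: 5 0 1 8 4 6 0 2 1
Double every second digit counting from the check-digit position (so the 1st, 3rd, 5th, ... of the partial from the right).
  doubled (with −9 where >9): 1 2 8 0 2 → sum 13
  kept as-is: 0 8 6 2 → sum 16
Total = 13 + 16 = 29.
Check digit = (10 − (29 mod 10)) mod 10 = 1.

1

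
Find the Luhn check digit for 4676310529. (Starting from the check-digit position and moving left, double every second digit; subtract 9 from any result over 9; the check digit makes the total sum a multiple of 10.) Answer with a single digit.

Partial digits right→left: 9 2 5 0 1 3 6 7 6 4
Double every second digit counting from the check-digit position (so the 1st, 3rd, 5th, ... of the partial from the right).
  doubled (with −9 where >9): 9 1 2 3 3 → sum 18
  kept as-is: 2 0 3 7 4 → sum 16
Total = 18 + 16 = 34.
Check digit = (10 − (34 mod 10)) mod 10 = 6.

6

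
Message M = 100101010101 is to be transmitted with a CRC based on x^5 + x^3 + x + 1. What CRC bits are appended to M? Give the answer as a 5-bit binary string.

Append 5 zeros: 10010101010100000. Divide by 101011 (XOR where the leading bit is 1):
  pos 0: 100101 XOR 101011 = 001110
  pos 2: 111001 XOR 101011 = 010010
  pos 3: 100100 XOR 101011 = 001111
  pos 5: 111110 XOR 101011 = 010101
  pos 6: 101011 XOR 101011 = 000000
Remainder (last 5 bits) = 00000. This is the CRC / FCS.

00000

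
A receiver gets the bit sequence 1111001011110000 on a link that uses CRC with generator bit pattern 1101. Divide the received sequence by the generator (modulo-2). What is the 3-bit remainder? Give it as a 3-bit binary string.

001

Modulo-2 division of 1111001011110000 by 1101:
  pos 0: 1111 XOR 1101 = 0010
  pos 2: 1000 XOR 1101 = 0101
  pos 3: 1011 XOR 1101 = 0110
  pos 4: 1100 XOR 1101 = 0001
  pos 7: 1111 XOR 1101 = 0010
  pos 9: 1010 XOR 1101 = 0111
  pos 10: 1110 XOR 1101 = 0011
  pos 12: 1100 XOR 1101 = 0001
Remainder = 001 (nonzero — an error is detected).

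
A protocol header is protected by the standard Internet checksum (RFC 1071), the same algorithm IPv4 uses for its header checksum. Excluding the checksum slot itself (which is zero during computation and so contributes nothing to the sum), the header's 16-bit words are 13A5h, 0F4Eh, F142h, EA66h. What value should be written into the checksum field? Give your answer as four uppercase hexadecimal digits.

One's-complement addition (fold any carry out of bit 15 back into bit 0):
  0x13A5 + 0x0F4E = 0x022F3
  0x22F3 + 0xF142 = 0x11435 → wrap carry → 0x1436
  0x1436 + 0xEA66 = 0x0FE9C
One's-complement sum = 0xFE9C.
Checksum = ~0xFE9C & 0xFFFF = 0x0163.

0163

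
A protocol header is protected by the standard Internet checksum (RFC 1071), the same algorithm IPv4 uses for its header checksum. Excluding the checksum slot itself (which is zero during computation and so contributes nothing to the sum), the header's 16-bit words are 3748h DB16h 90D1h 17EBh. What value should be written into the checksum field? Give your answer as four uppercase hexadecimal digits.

One's-complement addition (fold any carry out of bit 15 back into bit 0):
  0x3748 + 0xDB16 = 0x1125E → wrap carry → 0x125F
  0x125F + 0x90D1 = 0x0A330
  0xA330 + 0x17EB = 0x0BB1B
One's-complement sum = 0xBB1B.
Checksum = ~0xBB1B & 0xFFFF = 0x44E4.

44E4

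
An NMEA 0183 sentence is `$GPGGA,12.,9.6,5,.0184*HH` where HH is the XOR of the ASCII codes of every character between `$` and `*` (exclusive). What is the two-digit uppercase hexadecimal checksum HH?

XOR the ASCII codes of the payload characters:
  'G' = 0x47 → acc = 0x47
  'P' = 0x50 → acc = 0x17
  'G' = 0x47 → acc = 0x50
  'G' = 0x47 → acc = 0x17
  'A' = 0x41 → acc = 0x56
  ',' = 0x2C → acc = 0x7A
  '1' = 0x31 → acc = 0x4B
  '2' = 0x32 → acc = 0x79
  '.' = 0x2E → acc = 0x57
  ',' = 0x2C → acc = 0x7B
  '9' = 0x39 → acc = 0x42
  '.' = 0x2E → acc = 0x6C
  '6' = 0x36 → acc = 0x5A
  ',' = 0x2C → acc = 0x76
  '5' = 0x35 → acc = 0x43
  ',' = 0x2C → acc = 0x6F
  '.' = 0x2E → acc = 0x41
  '0' = 0x30 → acc = 0x71
  '1' = 0x31 → acc = 0x40
  '8' = 0x38 → acc = 0x78
  '4' = 0x34 → acc = 0x4C
Checksum = 0x4C.

4C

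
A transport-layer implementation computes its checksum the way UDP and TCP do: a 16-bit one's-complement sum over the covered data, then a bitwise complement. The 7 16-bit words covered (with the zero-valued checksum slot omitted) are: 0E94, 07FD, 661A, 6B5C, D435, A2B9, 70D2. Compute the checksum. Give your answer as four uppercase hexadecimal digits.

One's-complement addition (fold any carry out of bit 15 back into bit 0):
  0x0E94 + 0x07FD = 0x01691
  0x1691 + 0x661A = 0x07CAB
  0x7CAB + 0x6B5C = 0x0E807
  0xE807 + 0xD435 = 0x1BC3C → wrap carry → 0xBC3D
  0xBC3D + 0xA2B9 = 0x15EF6 → wrap carry → 0x5EF7
  0x5EF7 + 0x70D2 = 0x0CFC9
One's-complement sum = 0xCFC9.
Checksum = ~0xCFC9 & 0xFFFF = 0x3036.

3036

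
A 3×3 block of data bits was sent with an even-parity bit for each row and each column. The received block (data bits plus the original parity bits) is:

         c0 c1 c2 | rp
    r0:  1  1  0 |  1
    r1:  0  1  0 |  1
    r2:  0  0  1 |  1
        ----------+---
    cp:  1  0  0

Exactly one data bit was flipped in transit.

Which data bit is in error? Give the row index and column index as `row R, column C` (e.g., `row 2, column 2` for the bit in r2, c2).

row 0, column 2

Recompute each row's even parity and compare to rp:
  r0: data parity 0, sent rp 1 → mismatch
  r1: data parity 1, sent rp 1 → ok
  r2: data parity 1, sent rp 1 → ok
Recompute each column's even parity and compare to cp:
  c0: data parity 1, sent cp 1 → ok
  c1: data parity 0, sent cp 0 → ok
  c2: data parity 1, sent cp 0 → mismatch
Exactly one row (r0) and one column (c2) fail → the flipped bit is at their intersection.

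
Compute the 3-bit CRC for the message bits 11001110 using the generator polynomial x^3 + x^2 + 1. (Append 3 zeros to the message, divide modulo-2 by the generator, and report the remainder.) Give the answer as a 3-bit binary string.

Append 3 zeros: 11001110000. Divide by 1101 (XOR where the leading bit is 1):
  pos 0: 1100 XOR 1101 = 0001
  pos 3: 1111 XOR 1101 = 0010
  pos 5: 1000 XOR 1101 = 0101
  pos 6: 1010 XOR 1101 = 0111
  pos 7: 1110 XOR 1101 = 0011
Remainder (last 3 bits) = 011. This is the CRC / FCS.

011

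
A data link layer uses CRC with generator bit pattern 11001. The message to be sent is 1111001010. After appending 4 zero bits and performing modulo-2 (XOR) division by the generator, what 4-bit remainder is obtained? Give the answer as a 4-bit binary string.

1110

Append 4 zeros: 11110010100000. Divide by 11001 (XOR where the leading bit is 1):
  pos 0: 11110 XOR 11001 = 00111
  pos 2: 11101 XOR 11001 = 00100
  pos 4: 10001 XOR 11001 = 01000
  pos 5: 10000 XOR 11001 = 01001
  pos 6: 10010 XOR 11001 = 01011
  pos 7: 10110 XOR 11001 = 01111
  pos 8: 11110 XOR 11001 = 00111
Remainder (last 4 bits) = 1110. This is the CRC / FCS.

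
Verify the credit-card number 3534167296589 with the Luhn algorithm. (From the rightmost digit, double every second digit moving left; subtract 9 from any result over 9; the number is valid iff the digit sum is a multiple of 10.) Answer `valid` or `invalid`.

invalid

From the right, keep odd positions and double even positions (subtract 9 from any doubled value over 9):
  doubled (positions 2,4,...): 7 3 4 3 8 1 → sum 26
  kept (positions 1,3,...): 9 5 9 7 1 3 3 → sum 37
Total = 63.
63 mod 10 = 3, so the number is invalid.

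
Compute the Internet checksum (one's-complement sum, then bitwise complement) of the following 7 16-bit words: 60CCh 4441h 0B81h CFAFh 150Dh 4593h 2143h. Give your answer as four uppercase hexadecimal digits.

03DE

One's-complement addition (fold any carry out of bit 15 back into bit 0):
  0x60CC + 0x4441 = 0x0A50D
  0xA50D + 0x0B81 = 0x0B08E
  0xB08E + 0xCFAF = 0x1803D → wrap carry → 0x803E
  0x803E + 0x150D = 0x0954B
  0x954B + 0x4593 = 0x0DADE
  0xDADE + 0x2143 = 0x0FC21
One's-complement sum = 0xFC21.
Checksum = ~0xFC21 & 0xFFFF = 0x03DE.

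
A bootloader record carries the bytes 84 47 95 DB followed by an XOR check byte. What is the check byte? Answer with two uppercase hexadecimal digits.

8D

XOR the bytes together:
  start with 0x84
  0x84 ⊕ 0x47 = 0xC3
  0xC3 ⊕ 0x95 = 0x56
  0x56 ⊕ 0xDB = 0x8D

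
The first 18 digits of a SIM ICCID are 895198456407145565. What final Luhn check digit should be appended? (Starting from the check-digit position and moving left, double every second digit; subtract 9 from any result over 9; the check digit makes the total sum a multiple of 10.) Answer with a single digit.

Partial digits right→left: 5 6 5 5 4 1 7 0 4 6 5 4 8 9 1 5 9 8
Double every second digit counting from the check-digit position (so the 1st, 3rd, 5th, ... of the partial from the right).
  doubled (with −9 where >9): 1 1 8 5 8 1 7 2 9 → sum 42
  kept as-is: 6 5 1 0 6 4 9 5 8 → sum 44
Total = 42 + 44 = 86.
Check digit = (10 − (86 mod 10)) mod 10 = 4.

4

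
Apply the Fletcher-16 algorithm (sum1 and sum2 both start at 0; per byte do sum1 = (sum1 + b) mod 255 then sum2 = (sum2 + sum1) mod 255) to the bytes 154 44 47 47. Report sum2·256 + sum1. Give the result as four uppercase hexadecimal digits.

Running sums (mod 255):
  after byte 0 (154): sum1=154, sum2=154
  after byte 1 (44): sum1=198, sum2=97
  after byte 2 (47): sum1=245, sum2=87
  after byte 3 (47): sum1=37, sum2=124
Checksum = sum2·256 + sum1 = 124·256 + 37 = 31781 = 0x7C25.

7C25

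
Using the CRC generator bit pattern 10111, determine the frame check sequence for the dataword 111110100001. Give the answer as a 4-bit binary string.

0010

Append 4 zeros: 1111101000010000. Divide by 10111 (XOR where the leading bit is 1):
  pos 0: 11111 XOR 10111 = 01000
  pos 1: 10000 XOR 10111 = 00111
  pos 3: 11110 XOR 10111 = 01001
  pos 4: 10010 XOR 10111 = 00101
  pos 6: 10100 XOR 10111 = 00011
  pos 9: 11100 XOR 10111 = 01011
  pos 10: 10110 XOR 10111 = 00001
Remainder (last 4 bits) = 0010. This is the CRC / FCS.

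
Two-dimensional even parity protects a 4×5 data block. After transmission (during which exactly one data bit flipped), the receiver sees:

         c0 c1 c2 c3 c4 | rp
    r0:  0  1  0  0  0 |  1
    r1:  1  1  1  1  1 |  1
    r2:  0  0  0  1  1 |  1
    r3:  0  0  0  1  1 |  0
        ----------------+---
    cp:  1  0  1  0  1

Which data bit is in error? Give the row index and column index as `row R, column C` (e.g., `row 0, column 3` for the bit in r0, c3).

row 2, column 3

Recompute each row's even parity and compare to rp:
  r0: data parity 1, sent rp 1 → ok
  r1: data parity 1, sent rp 1 → ok
  r2: data parity 0, sent rp 1 → mismatch
  r3: data parity 0, sent rp 0 → ok
Recompute each column's even parity and compare to cp:
  c0: data parity 1, sent cp 1 → ok
  c1: data parity 0, sent cp 0 → ok
  c2: data parity 1, sent cp 1 → ok
  c3: data parity 1, sent cp 0 → mismatch
  c4: data parity 1, sent cp 1 → ok
Exactly one row (r2) and one column (c3) fail → the flipped bit is at their intersection.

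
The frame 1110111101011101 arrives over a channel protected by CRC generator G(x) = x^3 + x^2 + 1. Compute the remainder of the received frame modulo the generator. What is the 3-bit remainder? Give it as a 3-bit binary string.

Modulo-2 division of 1110111101011101 by 1101:
  pos 0: 1110 XOR 1101 = 0011
  pos 2: 1111 XOR 1101 = 0010
  pos 4: 1011 XOR 1101 = 0110
  pos 5: 1100 XOR 1101 = 0001
  pos 8: 1101 XOR 1101 = 0000
  pos 12: 1101 XOR 1101 = 0000
Remainder = 000 (zero — the frame passes the CRC check).

000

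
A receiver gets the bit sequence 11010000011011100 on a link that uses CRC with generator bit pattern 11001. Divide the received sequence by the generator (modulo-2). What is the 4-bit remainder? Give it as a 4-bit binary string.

1000

Modulo-2 division of 11010000011011100 by 11001:
  pos 0: 11010 XOR 11001 = 00011
  pos 3: 11000 XOR 11001 = 00001
  pos 7: 10110 XOR 11001 = 01111
  pos 8: 11111 XOR 11001 = 00110
  pos 10: 11011 XOR 11001 = 00010
Remainder = 1000 (nonzero — an error is detected).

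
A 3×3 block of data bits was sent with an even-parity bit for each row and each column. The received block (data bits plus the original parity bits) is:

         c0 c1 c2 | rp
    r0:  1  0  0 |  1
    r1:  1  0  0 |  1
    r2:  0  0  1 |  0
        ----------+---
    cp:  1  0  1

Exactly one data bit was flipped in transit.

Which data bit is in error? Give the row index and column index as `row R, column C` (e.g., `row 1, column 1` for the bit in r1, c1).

row 2, column 0

Recompute each row's even parity and compare to rp:
  r0: data parity 1, sent rp 1 → ok
  r1: data parity 1, sent rp 1 → ok
  r2: data parity 1, sent rp 0 → mismatch
Recompute each column's even parity and compare to cp:
  c0: data parity 0, sent cp 1 → mismatch
  c1: data parity 0, sent cp 0 → ok
  c2: data parity 1, sent cp 1 → ok
Exactly one row (r2) and one column (c0) fail → the flipped bit is at their intersection.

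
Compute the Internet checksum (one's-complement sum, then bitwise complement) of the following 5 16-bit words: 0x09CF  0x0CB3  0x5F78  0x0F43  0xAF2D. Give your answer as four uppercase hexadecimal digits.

One's-complement addition (fold any carry out of bit 15 back into bit 0):
  0x09CF + 0x0CB3 = 0x01682
  0x1682 + 0x5F78 = 0x075FA
  0x75FA + 0x0F43 = 0x0853D
  0x853D + 0xAF2D = 0x1346A → wrap carry → 0x346B
One's-complement sum = 0x346B.
Checksum = ~0x346B & 0xFFFF = 0xCB94.

CB94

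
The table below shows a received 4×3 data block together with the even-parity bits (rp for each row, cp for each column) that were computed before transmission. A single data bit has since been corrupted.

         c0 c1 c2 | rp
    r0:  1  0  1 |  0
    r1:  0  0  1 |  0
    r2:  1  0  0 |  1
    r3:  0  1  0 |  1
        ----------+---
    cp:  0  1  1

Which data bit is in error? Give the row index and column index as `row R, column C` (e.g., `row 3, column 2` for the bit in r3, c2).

Recompute each row's even parity and compare to rp:
  r0: data parity 0, sent rp 0 → ok
  r1: data parity 1, sent rp 0 → mismatch
  r2: data parity 1, sent rp 1 → ok
  r3: data parity 1, sent rp 1 → ok
Recompute each column's even parity and compare to cp:
  c0: data parity 0, sent cp 0 → ok
  c1: data parity 1, sent cp 1 → ok
  c2: data parity 0, sent cp 1 → mismatch
Exactly one row (r1) and one column (c2) fail → the flipped bit is at their intersection.

row 1, column 2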